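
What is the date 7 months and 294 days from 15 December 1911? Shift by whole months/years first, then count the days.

Counting forward 7 months and 294 days from December 15, 1911: first the month/year part, then the days.
month 12 + 7 = 19, which is month 7 of year 1912 → July 1912.
Day 15 is valid in July, giving July 15, 1912.
Now add 294 days from July 15, 1912.
July has 31 days, so 31 − 15 = 16 days remain after July 15, 1912; 294 − 16 = 278 left.
August 1912 has 31 days: 278 − 31 = 247 left.
September 1912 has 30 days: 247 − 30 = 217 left.
October 1912 has 31 days: 217 − 31 = 186 left.
November 1912 has 30 days: 186 − 30 = 156 left.
December 1912 has 31 days: 156 − 31 = 125 left.
January 1913 has 31 days: 125 − 31 = 94 left.
February 1913 has 28 days (1913 is not a leap year): 94 − 28 = 66 left.
March 1913 has 31 days: 66 − 31 = 35 left.
April 1913 has 30 days: 35 − 30 = 5 left.
5 days into May 1913 → May 5, 1913.

May 5, 1913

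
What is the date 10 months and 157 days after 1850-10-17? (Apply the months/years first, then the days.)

January 21, 1852

Adding 10 months and 157 days from October 17, 1850: first the month/year part, then the days.
month 10 + 10 = 20, which is month 8 of year 1851 → August 1851.
Day 17 is valid in August, giving August 17, 1851.
Now add 157 days from August 17, 1851.
August has 31 days, so 31 − 17 = 14 days remain after August 17, 1851; 157 − 14 = 143 left.
September 1851 has 30 days: 143 − 30 = 113 left.
October 1851 has 31 days: 113 − 31 = 82 left.
November 1851 has 30 days: 82 − 30 = 52 left.
December 1851 has 31 days: 52 − 31 = 21 left.
21 days into January 1852 → January 21, 1852.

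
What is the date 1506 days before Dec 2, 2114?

Counting back 1506 days from December 2, 2114.
Going back 2 days from December 2, 2114 reaches the end of the previous month; 1506 − 2 = 1504 left.
November 2114 has 30 days: 1504 − 30 = 1474 left.
October 2114 has 31 days: 1474 − 31 = 1443 left.
September 2114 has 30 days: 1443 − 30 = 1413 left.
August 2114 has 31 days: 1413 − 31 = 1382 left.
July 2114 has 31 days: 1382 − 31 = 1351 left.
June 2114 has 30 days: 1351 − 30 = 1321 left.
May 2114 has 31 days: 1321 − 31 = 1290 left.
April 2114 has 30 days: 1290 − 30 = 1260 left.
March 2114 has 31 days: 1260 − 31 = 1229 left.
February 2114 has 28 days (2114 is not a leap year): 1229 − 28 = 1201 left.
January 2114 has 31 days: 1201 − 31 = 1170 left.
December 2113 has 31 days: 1170 − 31 = 1139 left.
November 2113 has 30 days: 1139 − 30 = 1109 left.
October 2113 has 31 days: 1109 − 31 = 1078 left.
September 2113 has 30 days: 1078 − 30 = 1048 left.
August 2113 has 31 days: 1048 − 31 = 1017 left.
July 2113 has 31 days: 1017 − 31 = 986 left.
June 2113 has 30 days: 986 − 30 = 956 left.
May 2113 has 31 days: 956 − 31 = 925 left.
April 2113 has 30 days: 925 − 30 = 895 left.
March 2113 has 31 days: 895 − 31 = 864 left.
February 2113 has 28 days (2113 is not a leap year): 864 − 28 = 836 left.
January 2113 has 31 days: 836 − 31 = 805 left.
December 2112 has 31 days: 805 − 31 = 774 left.
November 2112 has 30 days: 774 − 30 = 744 left.
October 2112 has 31 days: 744 − 31 = 713 left.
September 2112 has 30 days: 713 − 30 = 683 left.
August 2112 has 31 days: 683 − 31 = 652 left.
July 2112 has 31 days: 652 − 31 = 621 left.
June 2112 has 30 days: 621 − 30 = 591 left.
May 2112 has 31 days: 591 − 31 = 560 left.
April 2112 has 30 days: 560 − 30 = 530 left.
March 2112 has 31 days: 530 − 31 = 499 left.
February 2112 has 29 days (2112 is a leap year): 499 − 29 = 470 left.
January 2112 has 31 days: 470 − 31 = 439 left.
December 2111 has 31 days: 439 − 31 = 408 left.
November 2111 has 30 days: 408 − 30 = 378 left.
October 2111 has 31 days: 378 − 31 = 347 left.
September 2111 has 30 days: 347 − 30 = 317 left.
August 2111 has 31 days: 317 − 31 = 286 left.
July 2111 has 31 days: 286 − 31 = 255 left.
June 2111 has 30 days: 255 − 30 = 225 left.
May 2111 has 31 days: 225 − 31 = 194 left.
April 2111 has 30 days: 194 − 30 = 164 left.
March 2111 has 31 days: 164 − 31 = 133 left.
February 2111 has 28 days (2111 is not a leap year): 133 − 28 = 105 left.
January 2111 has 31 days: 105 − 31 = 74 left.
December 2110 has 31 days: 74 − 31 = 43 left.
November 2110 has 30 days: 43 − 30 = 13 left.
October 2110 has 31 days; 31 − 13 = 18 → October 18, 2110.

October 18, 2110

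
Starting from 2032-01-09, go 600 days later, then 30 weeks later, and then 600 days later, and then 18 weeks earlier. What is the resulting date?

July 16, 2035

Counting forward 600 days from January 9, 2032:
January has 31 days, so 31 − 9 = 22 days remain after January 9, 2032; 600 − 22 = 578 left.
February 2032 has 29 days (2032 is a leap year): 578 − 29 = 549 left.
March 2032 has 31 days: 549 − 31 = 518 left.
April 2032 has 30 days: 518 − 30 = 488 left.
May 2032 has 31 days: 488 − 31 = 457 left.
June 2032 has 30 days: 457 − 30 = 427 left.
July 2032 has 31 days: 427 − 31 = 396 left.
August 2032 has 31 days: 396 − 31 = 365 left.
September 2032 has 30 days: 365 − 30 = 335 left.
October 2032 has 31 days: 335 − 31 = 304 left.
November 2032 has 30 days: 304 − 30 = 274 left.
December 2032 has 31 days: 274 − 31 = 243 left.
January 2033 has 31 days: 243 − 31 = 212 left.
February 2033 has 28 days (2033 is not a leap year): 212 − 28 = 184 left.
March 2033 has 31 days: 184 − 31 = 153 left.
April 2033 has 30 days: 153 − 30 = 123 left.
May 2033 has 31 days: 123 − 31 = 92 left.
June 2033 has 30 days: 92 − 30 = 62 left.
July 2033 has 31 days: 62 − 31 = 31 left.
31 days into August 2033 → August 31, 2033.
Counting forward 30 weeks (= 210 days) from August 31, 2033:
August has 31 days, so 31 − 31 = 0 days remain after August 31, 2033; 210 − 0 = 210 left.
September 2033 has 30 days: 210 − 30 = 180 left.
October 2033 has 31 days: 180 − 31 = 149 left.
November 2033 has 30 days: 149 − 30 = 119 left.
December 2033 has 31 days: 119 − 31 = 88 left.
January 2034 has 31 days: 88 − 31 = 57 left.
February 2034 has 28 days (2034 is not a leap year): 57 − 28 = 29 left.
29 days into March 2034 → March 29, 2034.
Adding 600 days from March 29, 2034:
March has 31 days, so 31 − 29 = 2 days remain after March 29, 2034; 600 − 2 = 598 left.
April 2034 has 30 days: 598 − 30 = 568 left.
May 2034 has 31 days: 568 − 31 = 537 left.
June 2034 has 30 days: 537 − 30 = 507 left.
July 2034 has 31 days: 507 − 31 = 476 left.
August 2034 has 31 days: 476 − 31 = 445 left.
September 2034 has 30 days: 445 − 30 = 415 left.
October 2034 has 31 days: 415 − 31 = 384 left.
November 2034 has 30 days: 384 − 30 = 354 left.
December 2034 has 31 days: 354 − 31 = 323 left.
January 2035 has 31 days: 323 − 31 = 292 left.
February 2035 has 28 days (2035 is not a leap year): 292 − 28 = 264 left.
March 2035 has 31 days: 264 − 31 = 233 left.
April 2035 has 30 days: 233 − 30 = 203 left.
May 2035 has 31 days: 203 − 31 = 172 left.
June 2035 has 30 days: 172 − 30 = 142 left.
July 2035 has 31 days: 142 − 31 = 111 left.
August 2035 has 31 days: 111 − 31 = 80 left.
September 2035 has 30 days: 80 − 30 = 50 left.
October 2035 has 31 days: 50 − 31 = 19 left.
19 days into November 2035 → November 19, 2035.
Subtracting 18 weeks (= 126 days) from November 19, 2035:
Going back 19 days from November 19, 2035 reaches the end of the previous month; 126 − 19 = 107 left.
October 2035 has 31 days: 107 − 31 = 76 left.
September 2035 has 30 days: 76 − 30 = 46 left.
August 2035 has 31 days: 46 − 31 = 15 left.
July 2035 has 31 days; 31 − 15 = 16 → July 16, 2035.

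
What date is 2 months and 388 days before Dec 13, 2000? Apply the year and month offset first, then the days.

September 21, 1999

Subtracting 2 months and 388 days from December 13, 2000: first the month/year part, then the days.
month 12 − 2 = 10 → October 2000.
Day 13 is valid in October, giving October 13, 2000.
Now subtract 388 days from October 13, 2000.
Going back 13 days from October 13, 2000 reaches the end of the previous month; 388 − 13 = 375 left.
September 2000 has 30 days: 375 − 30 = 345 left.
August 2000 has 31 days: 345 − 31 = 314 left.
July 2000 has 31 days: 314 − 31 = 283 left.
June 2000 has 30 days: 283 − 30 = 253 left.
May 2000 has 31 days: 253 − 31 = 222 left.
April 2000 has 30 days: 222 − 30 = 192 left.
March 2000 has 31 days: 192 − 31 = 161 left.
February 2000 has 29 days (2000 is a leap year (divisible by 400)): 161 − 29 = 132 left.
January 2000 has 31 days: 132 − 31 = 101 left.
December 1999 has 31 days: 101 − 31 = 70 left.
November 1999 has 30 days: 70 − 30 = 40 left.
October 1999 has 31 days: 40 − 31 = 9 left.
September 1999 has 30 days; 30 − 9 = 21 → September 21, 1999.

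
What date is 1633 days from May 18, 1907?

Counting forward 1633 days from May 18, 1907.
May has 31 days, so 31 − 18 = 13 days remain after May 18, 1907; 1633 − 13 = 1620 left.
June 1907 has 30 days: 1620 − 30 = 1590 left.
July 1907 has 31 days: 1590 − 31 = 1559 left.
August 1907 has 31 days: 1559 − 31 = 1528 left.
September 1907 has 30 days: 1528 − 30 = 1498 left.
October 1907 has 31 days: 1498 − 31 = 1467 left.
November 1907 has 30 days: 1467 − 30 = 1437 left.
December 1907 has 31 days: 1437 − 31 = 1406 left.
January 1908 has 31 days: 1406 − 31 = 1375 left.
February 1908 has 29 days (1908 is a leap year): 1375 − 29 = 1346 left.
March 1908 has 31 days: 1346 − 31 = 1315 left.
April 1908 has 30 days: 1315 − 30 = 1285 left.
May 1908 has 31 days: 1285 − 31 = 1254 left.
June 1908 has 30 days: 1254 − 30 = 1224 left.
July 1908 has 31 days: 1224 − 31 = 1193 left.
August 1908 has 31 days: 1193 − 31 = 1162 left.
September 1908 has 30 days: 1162 − 30 = 1132 left.
October 1908 has 31 days: 1132 − 31 = 1101 left.
November 1908 has 30 days: 1101 − 30 = 1071 left.
December 1908 has 31 days: 1071 − 31 = 1040 left.
January 1909 has 31 days: 1040 − 31 = 1009 left.
February 1909 has 28 days (1909 is not a leap year): 1009 − 28 = 981 left.
March 1909 has 31 days: 981 − 31 = 950 left.
April 1909 has 30 days: 950 − 30 = 920 left.
May 1909 has 31 days: 920 − 31 = 889 left.
June 1909 has 30 days: 889 − 30 = 859 left.
July 1909 has 31 days: 859 − 31 = 828 left.
August 1909 has 31 days: 828 − 31 = 797 left.
September 1909 has 30 days: 797 − 30 = 767 left.
October 1909 has 31 days: 767 − 31 = 736 left.
November 1909 has 30 days: 736 − 30 = 706 left.
December 1909 has 31 days: 706 − 31 = 675 left.
January 1910 has 31 days: 675 − 31 = 644 left.
February 1910 has 28 days (1910 is not a leap year): 644 − 28 = 616 left.
March 1910 has 31 days: 616 − 31 = 585 left.
April 1910 has 30 days: 585 − 30 = 555 left.
May 1910 has 31 days: 555 − 31 = 524 left.
June 1910 has 30 days: 524 − 30 = 494 left.
July 1910 has 31 days: 494 − 31 = 463 left.
August 1910 has 31 days: 463 − 31 = 432 left.
September 1910 has 30 days: 432 − 30 = 402 left.
October 1910 has 31 days: 402 − 31 = 371 left.
November 1910 has 30 days: 371 − 30 = 341 left.
December 1910 has 31 days: 341 − 31 = 310 left.
January 1911 has 31 days: 310 − 31 = 279 left.
February 1911 has 28 days (1911 is not a leap year): 279 − 28 = 251 left.
March 1911 has 31 days: 251 − 31 = 220 left.
April 1911 has 30 days: 220 − 30 = 190 left.
May 1911 has 31 days: 190 − 31 = 159 left.
June 1911 has 30 days: 159 − 30 = 129 left.
July 1911 has 31 days: 129 − 31 = 98 left.
August 1911 has 31 days: 98 − 31 = 67 left.
September 1911 has 30 days: 67 − 30 = 37 left.
October 1911 has 31 days: 37 − 31 = 6 left.
6 days into November 1911 → November 6, 1911.

November 6, 1911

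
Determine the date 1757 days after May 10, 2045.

Advancing 1757 days from May 10, 2045.
May has 31 days, so 31 − 10 = 21 days remain after May 10, 2045; 1757 − 21 = 1736 left.
June 2045 has 30 days: 1736 − 30 = 1706 left.
July 2045 has 31 days: 1706 − 31 = 1675 left.
August 2045 has 31 days: 1675 − 31 = 1644 left.
September 2045 has 30 days: 1644 − 30 = 1614 left.
October 2045 has 31 days: 1614 − 31 = 1583 left.
November 2045 has 30 days: 1583 − 30 = 1553 left.
December 2045 has 31 days: 1553 − 31 = 1522 left.
January 2046 has 31 days: 1522 − 31 = 1491 left.
February 2046 has 28 days (2046 is not a leap year): 1491 − 28 = 1463 left.
March 2046 has 31 days: 1463 − 31 = 1432 left.
April 2046 has 30 days: 1432 − 30 = 1402 left.
May 2046 has 31 days: 1402 − 31 = 1371 left.
June 2046 has 30 days: 1371 − 30 = 1341 left.
July 2046 has 31 days: 1341 − 31 = 1310 left.
August 2046 has 31 days: 1310 − 31 = 1279 left.
September 2046 has 30 days: 1279 − 30 = 1249 left.
October 2046 has 31 days: 1249 − 31 = 1218 left.
November 2046 has 30 days: 1218 − 30 = 1188 left.
December 2046 has 31 days: 1188 − 31 = 1157 left.
January 2047 has 31 days: 1157 − 31 = 1126 left.
February 2047 has 28 days (2047 is not a leap year): 1126 − 28 = 1098 left.
March 2047 has 31 days: 1098 − 31 = 1067 left.
April 2047 has 30 days: 1067 − 30 = 1037 left.
May 2047 has 31 days: 1037 − 31 = 1006 left.
June 2047 has 30 days: 1006 − 30 = 976 left.
July 2047 has 31 days: 976 − 31 = 945 left.
August 2047 has 31 days: 945 − 31 = 914 left.
September 2047 has 30 days: 914 − 30 = 884 left.
October 2047 has 31 days: 884 − 31 = 853 left.
November 2047 has 30 days: 853 − 30 = 823 left.
December 2047 has 31 days: 823 − 31 = 792 left.
January 2048 has 31 days: 792 − 31 = 761 left.
February 2048 has 29 days (2048 is a leap year): 761 − 29 = 732 left.
March 2048 has 31 days: 732 − 31 = 701 left.
April 2048 has 30 days: 701 − 30 = 671 left.
May 2048 has 31 days: 671 − 31 = 640 left.
June 2048 has 30 days: 640 − 30 = 610 left.
July 2048 has 31 days: 610 − 31 = 579 left.
August 2048 has 31 days: 579 − 31 = 548 left.
September 2048 has 30 days: 548 − 30 = 518 left.
October 2048 has 31 days: 518 − 31 = 487 left.
November 2048 has 30 days: 487 − 30 = 457 left.
December 2048 has 31 days: 457 − 31 = 426 left.
January 2049 has 31 days: 426 − 31 = 395 left.
February 2049 has 28 days (2049 is not a leap year): 395 − 28 = 367 left.
March 2049 has 31 days: 367 − 31 = 336 left.
April 2049 has 30 days: 336 − 30 = 306 left.
May 2049 has 31 days: 306 − 31 = 275 left.
June 2049 has 30 days: 275 − 30 = 245 left.
July 2049 has 31 days: 245 − 31 = 214 left.
August 2049 has 31 days: 214 − 31 = 183 left.
September 2049 has 30 days: 183 − 30 = 153 left.
October 2049 has 31 days: 153 − 31 = 122 left.
November 2049 has 30 days: 122 − 30 = 92 left.
December 2049 has 31 days: 92 − 31 = 61 left.
January 2050 has 31 days: 61 − 31 = 30 left.
February 2050 has 28 days (2050 is not a leap year): 30 − 28 = 2 left.
2 days into March 2050 → March 2, 2050.

March 2, 2050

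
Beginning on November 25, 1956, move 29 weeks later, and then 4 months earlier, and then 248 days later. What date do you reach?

Adding 29 weeks (= 203 days) from November 25, 1956:
November has 30 days, so 30 − 25 = 5 days remain after November 25, 1956; 203 − 5 = 198 left.
December 1956 has 31 days: 198 − 31 = 167 left.
January 1957 has 31 days: 167 − 31 = 136 left.
February 1957 has 28 days (1957 is not a leap year): 136 − 28 = 108 left.
March 1957 has 31 days: 108 − 31 = 77 left.
April 1957 has 30 days: 77 − 30 = 47 left.
May 1957 has 31 days: 47 − 31 = 16 left.
16 days into June 1957 → June 16, 1957.
Going back 4 months from June 16, 1957:
month 6 − 4 = 2 → February 1957.
Day 16 is valid in February, giving February 16, 1957.
Adding 248 days from February 16, 1957:
February has 28 days, so 28 − 16 = 12 days remain after February 16, 1957; 248 − 12 = 236 left.
March 1957 has 31 days: 236 − 31 = 205 left.
April 1957 has 30 days: 205 − 30 = 175 left.
May 1957 has 31 days: 175 − 31 = 144 left.
June 1957 has 30 days: 144 − 30 = 114 left.
July 1957 has 31 days: 114 − 31 = 83 left.
August 1957 has 31 days: 83 − 31 = 52 left.
September 1957 has 30 days: 52 − 30 = 22 left.
22 days into October 1957 → October 22, 1957.

October 22, 1957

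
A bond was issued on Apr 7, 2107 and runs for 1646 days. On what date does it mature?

Adding 1646 days from April 7, 2107.
April has 30 days, so 30 − 7 = 23 days remain after April 7, 2107; 1646 − 23 = 1623 left.
May 2107 has 31 days: 1623 − 31 = 1592 left.
June 2107 has 30 days: 1592 − 30 = 1562 left.
July 2107 has 31 days: 1562 − 31 = 1531 left.
August 2107 has 31 days: 1531 − 31 = 1500 left.
September 2107 has 30 days: 1500 − 30 = 1470 left.
October 2107 has 31 days: 1470 − 31 = 1439 left.
November 2107 has 30 days: 1439 − 30 = 1409 left.
December 2107 has 31 days: 1409 − 31 = 1378 left.
January 2108 has 31 days: 1378 − 31 = 1347 left.
February 2108 has 29 days (2108 is a leap year): 1347 − 29 = 1318 left.
March 2108 has 31 days: 1318 − 31 = 1287 left.
April 2108 has 30 days: 1287 − 30 = 1257 left.
May 2108 has 31 days: 1257 − 31 = 1226 left.
June 2108 has 30 days: 1226 − 30 = 1196 left.
July 2108 has 31 days: 1196 − 31 = 1165 left.
August 2108 has 31 days: 1165 − 31 = 1134 left.
September 2108 has 30 days: 1134 − 30 = 1104 left.
October 2108 has 31 days: 1104 − 31 = 1073 left.
November 2108 has 30 days: 1073 − 30 = 1043 left.
December 2108 has 31 days: 1043 − 31 = 1012 left.
January 2109 has 31 days: 1012 − 31 = 981 left.
February 2109 has 28 days (2109 is not a leap year): 981 − 28 = 953 left.
March 2109 has 31 days: 953 − 31 = 922 left.
April 2109 has 30 days: 922 − 30 = 892 left.
May 2109 has 31 days: 892 − 31 = 861 left.
June 2109 has 30 days: 861 − 30 = 831 left.
July 2109 has 31 days: 831 − 31 = 800 left.
August 2109 has 31 days: 800 − 31 = 769 left.
September 2109 has 30 days: 769 − 30 = 739 left.
October 2109 has 31 days: 739 − 31 = 708 left.
November 2109 has 30 days: 708 − 30 = 678 left.
December 2109 has 31 days: 678 − 31 = 647 left.
January 2110 has 31 days: 647 − 31 = 616 left.
February 2110 has 28 days (2110 is not a leap year): 616 − 28 = 588 left.
March 2110 has 31 days: 588 − 31 = 557 left.
April 2110 has 30 days: 557 − 30 = 527 left.
May 2110 has 31 days: 527 − 31 = 496 left.
June 2110 has 30 days: 496 − 30 = 466 left.
July 2110 has 31 days: 466 − 31 = 435 left.
August 2110 has 31 days: 435 − 31 = 404 left.
September 2110 has 30 days: 404 − 30 = 374 left.
October 2110 has 31 days: 374 − 31 = 343 left.
November 2110 has 30 days: 343 − 30 = 313 left.
December 2110 has 31 days: 313 − 31 = 282 left.
January 2111 has 31 days: 282 − 31 = 251 left.
February 2111 has 28 days (2111 is not a leap year): 251 − 28 = 223 left.
March 2111 has 31 days: 223 − 31 = 192 left.
April 2111 has 30 days: 192 − 30 = 162 left.
May 2111 has 31 days: 162 − 31 = 131 left.
June 2111 has 30 days: 131 − 30 = 101 left.
July 2111 has 31 days: 101 − 31 = 70 left.
August 2111 has 31 days: 70 − 31 = 39 left.
September 2111 has 30 days: 39 − 30 = 9 left.
9 days into October 2111 → October 9, 2111.

October 9, 2111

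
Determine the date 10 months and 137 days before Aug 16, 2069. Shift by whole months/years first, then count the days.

June 1, 2068

Subtracting 10 months and 137 days from August 16, 2069: first the month/year part, then the days.
month 8 − 10 = -2, which is month 10 of year 2068 → October 2068.
Day 16 is valid in October, giving October 16, 2068.
Now subtract 137 days from October 16, 2068.
Going back 16 days from October 16, 2068 reaches the end of the previous month; 137 − 16 = 121 left.
September 2068 has 30 days: 121 − 30 = 91 left.
August 2068 has 31 days: 91 − 31 = 60 left.
July 2068 has 31 days: 60 − 31 = 29 left.
June 2068 has 30 days; 30 − 29 = 1 → June 1, 2068.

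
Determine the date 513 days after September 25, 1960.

Adding 513 days from September 25, 1960.
September has 30 days, so 30 − 25 = 5 days remain after September 25, 1960; 513 − 5 = 508 left.
October 1960 has 31 days: 508 − 31 = 477 left.
November 1960 has 30 days: 477 − 30 = 447 left.
December 1960 has 31 days: 447 − 31 = 416 left.
January 1961 has 31 days: 416 − 31 = 385 left.
February 1961 has 28 days (1961 is not a leap year): 385 − 28 = 357 left.
March 1961 has 31 days: 357 − 31 = 326 left.
April 1961 has 30 days: 326 − 30 = 296 left.
May 1961 has 31 days: 296 − 31 = 265 left.
June 1961 has 30 days: 265 − 30 = 235 left.
July 1961 has 31 days: 235 − 31 = 204 left.
August 1961 has 31 days: 204 − 31 = 173 left.
September 1961 has 30 days: 173 − 30 = 143 left.
October 1961 has 31 days: 143 − 31 = 112 left.
November 1961 has 30 days: 112 − 30 = 82 left.
December 1961 has 31 days: 82 − 31 = 51 left.
January 1962 has 31 days: 51 − 31 = 20 left.
20 days into February 1962 → February 20, 1962.

February 20, 1962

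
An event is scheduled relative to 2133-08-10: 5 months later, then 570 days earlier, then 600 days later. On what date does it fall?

Advancing 5 months from August 10, 2133:
month 8 + 5 = 13, which is month 1 of year 2134 → January 2134.
Day 10 is valid in January, giving January 10, 2134.
Going back 570 days from January 10, 2134:
Going back 10 days from January 10, 2134 reaches the end of the previous month; 570 − 10 = 560 left.
December 2133 has 31 days: 560 − 31 = 529 left.
November 2133 has 30 days: 529 − 30 = 499 left.
October 2133 has 31 days: 499 − 31 = 468 left.
September 2133 has 30 days: 468 − 30 = 438 left.
August 2133 has 31 days: 438 − 31 = 407 left.
July 2133 has 31 days: 407 − 31 = 376 left.
June 2133 has 30 days: 376 − 30 = 346 left.
May 2133 has 31 days: 346 − 31 = 315 left.
April 2133 has 30 days: 315 − 30 = 285 left.
March 2133 has 31 days: 285 − 31 = 254 left.
February 2133 has 28 days (2133 is not a leap year): 254 − 28 = 226 left.
January 2133 has 31 days: 226 − 31 = 195 left.
December 2132 has 31 days: 195 − 31 = 164 left.
November 2132 has 30 days: 164 − 30 = 134 left.
October 2132 has 31 days: 134 − 31 = 103 left.
September 2132 has 30 days: 103 − 30 = 73 left.
August 2132 has 31 days: 73 − 31 = 42 left.
July 2132 has 31 days: 42 − 31 = 11 left.
June 2132 has 30 days; 30 − 11 = 19 → June 19, 2132.
Adding 600 days from June 19, 2132:
June has 30 days, so 30 − 19 = 11 days remain after June 19, 2132; 600 − 11 = 589 left.
July 2132 has 31 days: 589 − 31 = 558 left.
August 2132 has 31 days: 558 − 31 = 527 left.
September 2132 has 30 days: 527 − 30 = 497 left.
October 2132 has 31 days: 497 − 31 = 466 left.
November 2132 has 30 days: 466 − 30 = 436 left.
December 2132 has 31 days: 436 − 31 = 405 left.
January 2133 has 31 days: 405 − 31 = 374 left.
February 2133 has 28 days (2133 is not a leap year): 374 − 28 = 346 left.
March 2133 has 31 days: 346 − 31 = 315 left.
April 2133 has 30 days: 315 − 30 = 285 left.
May 2133 has 31 days: 285 − 31 = 254 left.
June 2133 has 30 days: 254 − 30 = 224 left.
July 2133 has 31 days: 224 − 31 = 193 left.
August 2133 has 31 days: 193 − 31 = 162 left.
September 2133 has 30 days: 162 − 30 = 132 left.
October 2133 has 31 days: 132 − 31 = 101 left.
November 2133 has 30 days: 101 − 30 = 71 left.
December 2133 has 31 days: 71 − 31 = 40 left.
January 2134 has 31 days: 40 − 31 = 9 left.
9 days into February 2134 → February 9, 2134.

February 9, 2134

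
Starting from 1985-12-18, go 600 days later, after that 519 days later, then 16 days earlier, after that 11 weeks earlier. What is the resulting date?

October 9, 1988

Counting forward 600 days from December 18, 1985:
December has 31 days, so 31 − 18 = 13 days remain after December 18, 1985; 600 − 13 = 587 left.
January 1986 has 31 days: 587 − 31 = 556 left.
February 1986 has 28 days (1986 is not a leap year): 556 − 28 = 528 left.
March 1986 has 31 days: 528 − 31 = 497 left.
April 1986 has 30 days: 497 − 30 = 467 left.
May 1986 has 31 days: 467 − 31 = 436 left.
June 1986 has 30 days: 436 − 30 = 406 left.
July 1986 has 31 days: 406 − 31 = 375 left.
August 1986 has 31 days: 375 − 31 = 344 left.
September 1986 has 30 days: 344 − 30 = 314 left.
October 1986 has 31 days: 314 − 31 = 283 left.
November 1986 has 30 days: 283 − 30 = 253 left.
December 1986 has 31 days: 253 − 31 = 222 left.
January 1987 has 31 days: 222 − 31 = 191 left.
February 1987 has 28 days (1987 is not a leap year): 191 − 28 = 163 left.
March 1987 has 31 days: 163 − 31 = 132 left.
April 1987 has 30 days: 132 − 30 = 102 left.
May 1987 has 31 days: 102 − 31 = 71 left.
June 1987 has 30 days: 71 − 30 = 41 left.
July 1987 has 31 days: 41 − 31 = 10 left.
10 days into August 1987 → August 10, 1987.
Adding 519 days from August 10, 1987:
August has 31 days, so 31 − 10 = 21 days remain after August 10, 1987; 519 − 21 = 498 left.
September 1987 has 30 days: 498 − 30 = 468 left.
October 1987 has 31 days: 468 − 31 = 437 left.
November 1987 has 30 days: 437 − 30 = 407 left.
December 1987 has 31 days: 407 − 31 = 376 left.
January 1988 has 31 days: 376 − 31 = 345 left.
February 1988 has 29 days (1988 is a leap year): 345 − 29 = 316 left.
March 1988 has 31 days: 316 − 31 = 285 left.
April 1988 has 30 days: 285 − 30 = 255 left.
May 1988 has 31 days: 255 − 31 = 224 left.
June 1988 has 30 days: 224 − 30 = 194 left.
July 1988 has 31 days: 194 − 31 = 163 left.
August 1988 has 31 days: 163 − 31 = 132 left.
September 1988 has 30 days: 132 − 30 = 102 left.
October 1988 has 31 days: 102 − 31 = 71 left.
November 1988 has 30 days: 71 − 30 = 41 left.
December 1988 has 31 days: 41 − 31 = 10 left.
10 days into January 1989 → January 10, 1989.
Subtracting 16 days from January 10, 1989:
Going back 10 days from January 10, 1989 reaches the end of the previous month; 16 − 10 = 6 left.
December 1988 has 31 days; 31 − 6 = 25 → December 25, 1988.
Counting back 11 weeks (= 77 days) from December 25, 1988:
Going back 25 days from December 25, 1988 reaches the end of the previous month; 77 − 25 = 52 left.
November 1988 has 30 days: 52 − 30 = 22 left.
October 1988 has 31 days; 31 − 22 = 9 → October 9, 1988.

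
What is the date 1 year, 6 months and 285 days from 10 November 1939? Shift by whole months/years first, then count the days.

Counting forward 1 year, 6 months and 285 days from November 10, 1939: first the month/year part, then the days.
+1 year → 1940; month 11 + 6 = 17, which is month 5 of year 1941 → May 1941.
Day 10 is valid in May, giving May 10, 1941.
Now add 285 days from May 10, 1941.
May has 31 days, so 31 − 10 = 21 days remain after May 10, 1941; 285 − 21 = 264 left.
June 1941 has 30 days: 264 − 30 = 234 left.
July 1941 has 31 days: 234 − 31 = 203 left.
August 1941 has 31 days: 203 − 31 = 172 left.
September 1941 has 30 days: 172 − 30 = 142 left.
October 1941 has 31 days: 142 − 31 = 111 left.
November 1941 has 30 days: 111 − 30 = 81 left.
December 1941 has 31 days: 81 − 31 = 50 left.
January 1942 has 31 days: 50 − 31 = 19 left.
19 days into February 1942 → February 19, 1942.

February 19, 1942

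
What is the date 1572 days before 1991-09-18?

Subtracting 1572 days from September 18, 1991.
Going back 18 days from September 18, 1991 reaches the end of the previous month; 1572 − 18 = 1554 left.
August 1991 has 31 days: 1554 − 31 = 1523 left.
July 1991 has 31 days: 1523 − 31 = 1492 left.
June 1991 has 30 days: 1492 − 30 = 1462 left.
May 1991 has 31 days: 1462 − 31 = 1431 left.
April 1991 has 30 days: 1431 − 30 = 1401 left.
March 1991 has 31 days: 1401 − 31 = 1370 left.
February 1991 has 28 days (1991 is not a leap year): 1370 − 28 = 1342 left.
January 1991 has 31 days: 1342 − 31 = 1311 left.
December 1990 has 31 days: 1311 − 31 = 1280 left.
November 1990 has 30 days: 1280 − 30 = 1250 left.
October 1990 has 31 days: 1250 − 31 = 1219 left.
September 1990 has 30 days: 1219 − 30 = 1189 left.
August 1990 has 31 days: 1189 − 31 = 1158 left.
July 1990 has 31 days: 1158 − 31 = 1127 left.
June 1990 has 30 days: 1127 − 30 = 1097 left.
May 1990 has 31 days: 1097 − 31 = 1066 left.
April 1990 has 30 days: 1066 − 30 = 1036 left.
March 1990 has 31 days: 1036 − 31 = 1005 left.
February 1990 has 28 days (1990 is not a leap year): 1005 − 28 = 977 left.
January 1990 has 31 days: 977 − 31 = 946 left.
December 1989 has 31 days: 946 − 31 = 915 left.
November 1989 has 30 days: 915 − 30 = 885 left.
October 1989 has 31 days: 885 − 31 = 854 left.
September 1989 has 30 days: 854 − 30 = 824 left.
August 1989 has 31 days: 824 − 31 = 793 left.
July 1989 has 31 days: 793 − 31 = 762 left.
June 1989 has 30 days: 762 − 30 = 732 left.
May 1989 has 31 days: 732 − 31 = 701 left.
April 1989 has 30 days: 701 − 30 = 671 left.
March 1989 has 31 days: 671 − 31 = 640 left.
February 1989 has 28 days (1989 is not a leap year): 640 − 28 = 612 left.
January 1989 has 31 days: 612 − 31 = 581 left.
December 1988 has 31 days: 581 − 31 = 550 left.
November 1988 has 30 days: 550 − 30 = 520 left.
October 1988 has 31 days: 520 − 31 = 489 left.
September 1988 has 30 days: 489 − 30 = 459 left.
August 1988 has 31 days: 459 − 31 = 428 left.
July 1988 has 31 days: 428 − 31 = 397 left.
June 1988 has 30 days: 397 − 30 = 367 left.
May 1988 has 31 days: 367 − 31 = 336 left.
April 1988 has 30 days: 336 − 30 = 306 left.
March 1988 has 31 days: 306 − 31 = 275 left.
February 1988 has 29 days (1988 is a leap year): 275 − 29 = 246 left.
January 1988 has 31 days: 246 − 31 = 215 left.
December 1987 has 31 days: 215 − 31 = 184 left.
November 1987 has 30 days: 184 − 30 = 154 left.
October 1987 has 31 days: 154 − 31 = 123 left.
September 1987 has 30 days: 123 − 30 = 93 left.
August 1987 has 31 days: 93 − 31 = 62 left.
July 1987 has 31 days: 62 − 31 = 31 left.
June 1987 has 30 days: 31 − 30 = 1 left.
May 1987 has 31 days; 31 − 1 = 30 → May 30, 1987.

May 30, 1987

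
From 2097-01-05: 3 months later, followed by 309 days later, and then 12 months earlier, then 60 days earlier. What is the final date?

December 10, 2096

Adding 3 months from January 5, 2097:
month 1 + 3 = 4 → April 2097.
Day 5 is valid in April, giving April 5, 2097.
Adding 309 days from April 5, 2097:
April has 30 days, so 30 − 5 = 25 days remain after April 5, 2097; 309 − 25 = 284 left.
May 2097 has 31 days: 284 − 31 = 253 left.
June 2097 has 30 days: 253 − 30 = 223 left.
July 2097 has 31 days: 223 − 31 = 192 left.
August 2097 has 31 days: 192 − 31 = 161 left.
September 2097 has 30 days: 161 − 30 = 131 left.
October 2097 has 31 days: 131 − 31 = 100 left.
November 2097 has 30 days: 100 − 30 = 70 left.
December 2097 has 31 days: 70 − 31 = 39 left.
January 2098 has 31 days: 39 − 31 = 8 left.
8 days into February 2098 → February 8, 2098.
Counting back 12 months from February 8, 2098:
month 2 − 12 = -10, which is month 2 of year 2097 → February 2097.
Day 8 is valid in February, giving February 8, 2097.
Counting back 60 days from February 8, 2097:
Going back 8 days from February 8, 2097 reaches the end of the previous month; 60 − 8 = 52 left.
January 2097 has 31 days: 52 − 31 = 21 left.
December 2096 has 31 days; 31 − 21 = 10 → December 10, 2096.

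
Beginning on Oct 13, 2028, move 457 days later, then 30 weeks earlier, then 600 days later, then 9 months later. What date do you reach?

November 7, 2031

Counting forward 457 days from October 13, 2028:
October has 31 days, so 31 − 13 = 18 days remain after October 13, 2028; 457 − 18 = 439 left.
November 2028 has 30 days: 439 − 30 = 409 left.
December 2028 has 31 days: 409 − 31 = 378 left.
January 2029 has 31 days: 378 − 31 = 347 left.
February 2029 has 28 days (2029 is not a leap year): 347 − 28 = 319 left.
March 2029 has 31 days: 319 − 31 = 288 left.
April 2029 has 30 days: 288 − 30 = 258 left.
May 2029 has 31 days: 258 − 31 = 227 left.
June 2029 has 30 days: 227 − 30 = 197 left.
July 2029 has 31 days: 197 − 31 = 166 left.
August 2029 has 31 days: 166 − 31 = 135 left.
September 2029 has 30 days: 135 − 30 = 105 left.
October 2029 has 31 days: 105 − 31 = 74 left.
November 2029 has 30 days: 74 − 30 = 44 left.
December 2029 has 31 days: 44 − 31 = 13 left.
13 days into January 2030 → January 13, 2030.
Going back 30 weeks (= 210 days) from January 13, 2030:
Going back 13 days from January 13, 2030 reaches the end of the previous month; 210 − 13 = 197 left.
December 2029 has 31 days: 197 − 31 = 166 left.
November 2029 has 30 days: 166 − 30 = 136 left.
October 2029 has 31 days: 136 − 31 = 105 left.
September 2029 has 30 days: 105 − 30 = 75 left.
August 2029 has 31 days: 75 − 31 = 44 left.
July 2029 has 31 days: 44 − 31 = 13 left.
June 2029 has 30 days; 30 − 13 = 17 → June 17, 2029.
Adding 600 days from June 17, 2029:
June has 30 days, so 30 − 17 = 13 days remain after June 17, 2029; 600 − 13 = 587 left.
July 2029 has 31 days: 587 − 31 = 556 left.
August 2029 has 31 days: 556 − 31 = 525 left.
September 2029 has 30 days: 525 − 30 = 495 left.
October 2029 has 31 days: 495 − 31 = 464 left.
November 2029 has 30 days: 464 − 30 = 434 left.
December 2029 has 31 days: 434 − 31 = 403 left.
January 2030 has 31 days: 403 − 31 = 372 left.
February 2030 has 28 days (2030 is not a leap year): 372 − 28 = 344 left.
March 2030 has 31 days: 344 − 31 = 313 left.
April 2030 has 30 days: 313 − 30 = 283 left.
May 2030 has 31 days: 283 − 31 = 252 left.
June 2030 has 30 days: 252 − 30 = 222 left.
July 2030 has 31 days: 222 − 31 = 191 left.
August 2030 has 31 days: 191 − 31 = 160 left.
September 2030 has 30 days: 160 − 30 = 130 left.
October 2030 has 31 days: 130 − 31 = 99 left.
November 2030 has 30 days: 99 − 30 = 69 left.
December 2030 has 31 days: 69 − 31 = 38 left.
January 2031 has 31 days: 38 − 31 = 7 left.
7 days into February 2031 → February 7, 2031.
Adding 9 months from February 7, 2031:
month 2 + 9 = 11 → November 2031.
Day 7 is valid in November, giving November 7, 2031.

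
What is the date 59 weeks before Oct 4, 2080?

Subtracting 59 weeks = 413 days from October 4, 2080.
Going back 4 days from October 4, 2080 reaches the end of the previous month; 413 − 4 = 409 left.
September 2080 has 30 days: 409 − 30 = 379 left.
August 2080 has 31 days: 379 − 31 = 348 left.
July 2080 has 31 days: 348 − 31 = 317 left.
June 2080 has 30 days: 317 − 30 = 287 left.
May 2080 has 31 days: 287 − 31 = 256 left.
April 2080 has 30 days: 256 − 30 = 226 left.
March 2080 has 31 days: 226 − 31 = 195 left.
February 2080 has 29 days (2080 is a leap year): 195 − 29 = 166 left.
January 2080 has 31 days: 166 − 31 = 135 left.
December 2079 has 31 days: 135 − 31 = 104 left.
November 2079 has 30 days: 104 − 30 = 74 left.
October 2079 has 31 days: 74 − 31 = 43 left.
September 2079 has 30 days: 43 − 30 = 13 left.
August 2079 has 31 days; 31 − 13 = 18 → August 18, 2079.

August 18, 2079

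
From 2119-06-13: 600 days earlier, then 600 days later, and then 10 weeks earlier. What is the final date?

Going back 600 days from June 13, 2119:
Going back 13 days from June 13, 2119 reaches the end of the previous month; 600 − 13 = 587 left.
May 2119 has 31 days: 587 − 31 = 556 left.
April 2119 has 30 days: 556 − 30 = 526 left.
March 2119 has 31 days: 526 − 31 = 495 left.
February 2119 has 28 days (2119 is not a leap year): 495 − 28 = 467 left.
January 2119 has 31 days: 467 − 31 = 436 left.
December 2118 has 31 days: 436 − 31 = 405 left.
November 2118 has 30 days: 405 − 30 = 375 left.
October 2118 has 31 days: 375 − 31 = 344 left.
September 2118 has 30 days: 344 − 30 = 314 left.
August 2118 has 31 days: 314 − 31 = 283 left.
July 2118 has 31 days: 283 − 31 = 252 left.
June 2118 has 30 days: 252 − 30 = 222 left.
May 2118 has 31 days: 222 − 31 = 191 left.
April 2118 has 30 days: 191 − 30 = 161 left.
March 2118 has 31 days: 161 − 31 = 130 left.
February 2118 has 28 days (2118 is not a leap year): 130 − 28 = 102 left.
January 2118 has 31 days: 102 − 31 = 71 left.
December 2117 has 31 days: 71 − 31 = 40 left.
November 2117 has 30 days: 40 − 30 = 10 left.
October 2117 has 31 days; 31 − 10 = 21 → October 21, 2117.
Advancing 600 days from October 21, 2117:
October has 31 days, so 31 − 21 = 10 days remain after October 21, 2117; 600 − 10 = 590 left.
November 2117 has 30 days: 590 − 30 = 560 left.
December 2117 has 31 days: 560 − 31 = 529 left.
January 2118 has 31 days: 529 − 31 = 498 left.
February 2118 has 28 days (2118 is not a leap year): 498 − 28 = 470 left.
March 2118 has 31 days: 470 − 31 = 439 left.
April 2118 has 30 days: 439 − 30 = 409 left.
May 2118 has 31 days: 409 − 31 = 378 left.
June 2118 has 30 days: 378 − 30 = 348 left.
July 2118 has 31 days: 348 − 31 = 317 left.
August 2118 has 31 days: 317 − 31 = 286 left.
September 2118 has 30 days: 286 − 30 = 256 left.
October 2118 has 31 days: 256 − 31 = 225 left.
November 2118 has 30 days: 225 − 30 = 195 left.
December 2118 has 31 days: 195 − 31 = 164 left.
January 2119 has 31 days: 164 − 31 = 133 left.
February 2119 has 28 days (2119 is not a leap year): 133 − 28 = 105 left.
March 2119 has 31 days: 105 − 31 = 74 left.
April 2119 has 30 days: 74 − 30 = 44 left.
May 2119 has 31 days: 44 − 31 = 13 left.
13 days into June 2119 → June 13, 2119.
Subtracting 10 weeks (= 70 days) from June 13, 2119:
Going back 13 days from June 13, 2119 reaches the end of the previous month; 70 − 13 = 57 left.
May 2119 has 31 days: 57 − 31 = 26 left.
April 2119 has 30 days; 30 − 26 = 4 → April 4, 2119.

April 4, 2119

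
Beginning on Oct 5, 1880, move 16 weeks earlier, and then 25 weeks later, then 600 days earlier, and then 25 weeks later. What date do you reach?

Counting back 16 weeks (= 112 days) from October 5, 1880:
Going back 5 days from October 5, 1880 reaches the end of the previous month; 112 − 5 = 107 left.
September 1880 has 30 days: 107 − 30 = 77 left.
August 1880 has 31 days: 77 − 31 = 46 left.
July 1880 has 31 days: 46 − 31 = 15 left.
June 1880 has 30 days; 30 − 15 = 15 → June 15, 1880.
Advancing 25 weeks (= 175 days) from June 15, 1880:
June has 30 days, so 30 − 15 = 15 days remain after June 15, 1880; 175 − 15 = 160 left.
July 1880 has 31 days: 160 − 31 = 129 left.
August 1880 has 31 days: 129 − 31 = 98 left.
September 1880 has 30 days: 98 − 30 = 68 left.
October 1880 has 31 days: 68 − 31 = 37 left.
November 1880 has 30 days: 37 − 30 = 7 left.
7 days into December 1880 → December 7, 1880.
Counting back 600 days from December 7, 1880:
Going back 7 days from December 7, 1880 reaches the end of the previous month; 600 − 7 = 593 left.
November 1880 has 30 days: 593 − 30 = 563 left.
October 1880 has 31 days: 563 − 31 = 532 left.
September 1880 has 30 days: 532 − 30 = 502 left.
August 1880 has 31 days: 502 − 31 = 471 left.
July 1880 has 31 days: 471 − 31 = 440 left.
June 1880 has 30 days: 440 − 30 = 410 left.
May 1880 has 31 days: 410 − 31 = 379 left.
April 1880 has 30 days: 379 − 30 = 349 left.
March 1880 has 31 days: 349 − 31 = 318 left.
February 1880 has 29 days (1880 is a leap year): 318 − 29 = 289 left.
January 1880 has 31 days: 289 − 31 = 258 left.
December 1879 has 31 days: 258 − 31 = 227 left.
November 1879 has 30 days: 227 − 30 = 197 left.
October 1879 has 31 days: 197 − 31 = 166 left.
September 1879 has 30 days: 166 − 30 = 136 left.
August 1879 has 31 days: 136 − 31 = 105 left.
July 1879 has 31 days: 105 − 31 = 74 left.
June 1879 has 30 days: 74 − 30 = 44 left.
May 1879 has 31 days: 44 − 31 = 13 left.
April 1879 has 30 days; 30 − 13 = 17 → April 17, 1879.
Adding 25 weeks (= 175 days) from April 17, 1879:
April has 30 days, so 30 − 17 = 13 days remain after April 17, 1879; 175 − 13 = 162 left.
May 1879 has 31 days: 162 − 31 = 131 left.
June 1879 has 30 days: 131 − 30 = 101 left.
July 1879 has 31 days: 101 − 31 = 70 left.
August 1879 has 31 days: 70 − 31 = 39 left.
September 1879 has 30 days: 39 − 30 = 9 left.
9 days into October 1879 → October 9, 1879.

October 9, 1879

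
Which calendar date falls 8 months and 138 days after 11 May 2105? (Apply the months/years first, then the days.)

Advancing 8 months and 138 days from May 11, 2105: first the month/year part, then the days.
month 5 + 8 = 13, which is month 1 of year 2106 → January 2106.
Day 11 is valid in January, giving January 11, 2106.
Now add 138 days from January 11, 2106.
January has 31 days, so 31 − 11 = 20 days remain after January 11, 2106; 138 − 20 = 118 left.
February 2106 has 28 days (2106 is not a leap year): 118 − 28 = 90 left.
March 2106 has 31 days: 90 − 31 = 59 left.
April 2106 has 30 days: 59 − 30 = 29 left.
29 days into May 2106 → May 29, 2106.

May 29, 2106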